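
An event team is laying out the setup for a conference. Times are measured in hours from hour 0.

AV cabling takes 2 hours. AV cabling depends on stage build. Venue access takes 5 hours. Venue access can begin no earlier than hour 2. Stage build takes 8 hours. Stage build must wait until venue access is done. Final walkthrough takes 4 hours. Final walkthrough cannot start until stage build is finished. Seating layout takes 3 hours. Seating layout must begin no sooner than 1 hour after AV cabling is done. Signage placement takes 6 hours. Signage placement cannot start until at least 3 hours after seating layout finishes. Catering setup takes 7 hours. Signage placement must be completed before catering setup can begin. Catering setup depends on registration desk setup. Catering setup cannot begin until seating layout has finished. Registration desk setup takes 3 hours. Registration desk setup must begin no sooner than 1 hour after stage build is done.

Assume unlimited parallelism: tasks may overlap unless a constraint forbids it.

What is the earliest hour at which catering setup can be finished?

Venue access cannot begin until its own release at hour 2. It runs from hour 2 to 2 + 5 = hour 7.
After venue access (finishes hour 7), stage build can start at hour 7 and finishes at hour 15.
After stage build (finishes hour 15, plus 1-hour gap → hour 16), registration desk setup can start at hour 16 and finishes at hour 19.
AV cabling cannot begin until stage build (finishes hour 15). It runs from hour 15 to 15 + 2 = hour 17.
After AV cabling (finishes hour 17, plus 1-hour gap → hour 18), seating layout can start at hour 18 and finishes at hour 21.
Signage placement waits on seating layout (finishes hour 21, plus 3-hour gap → hour 24), so it starts at hour 24 and finishes at 24 + 6 = hour 30.
Catering setup has to wait for signage placement (finishes hour 30); registration desk setup (finishes hour 19); seating layout (finishes hour 21). The latest of these is hour 30, so catering setup runs hour 30 to 30 + 7 = hour 37.

37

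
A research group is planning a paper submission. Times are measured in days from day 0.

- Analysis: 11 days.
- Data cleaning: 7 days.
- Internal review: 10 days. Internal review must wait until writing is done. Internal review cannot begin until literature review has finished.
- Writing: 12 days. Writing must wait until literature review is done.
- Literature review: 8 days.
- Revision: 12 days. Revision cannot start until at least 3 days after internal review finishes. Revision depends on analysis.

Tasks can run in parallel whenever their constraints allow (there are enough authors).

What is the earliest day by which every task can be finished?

Nothing blocks analysis, so it runs from day 0 to day 11.
Data cleaning can start immediately at day 0; it finishes at day 7.
Literature review can start immediately at day 0; it finishes at day 8.
Writing waits on literature review (finishes day 8), so it starts at day 8 and finishes at 8 + 12 = day 20.
Internal review cannot start until writing (finishes day 20); literature review (finishes day 8). The controlling bound is day 20, so internal review finishes at 20 + 10 = day 30.
For revision: internal review (finishes day 30, plus 3-day gap → day 33); analysis (finishes day 11). Taking the maximum gives a start of day 33, and it finishes at 33 + 12 = day 45.
All tasks are finished once the last one completes. Finish times: Literature review at 8, Data cleaning at 7, Analysis at 11, Writing at 20, Internal review at 30, Revision at 45. The latest is day 45.

45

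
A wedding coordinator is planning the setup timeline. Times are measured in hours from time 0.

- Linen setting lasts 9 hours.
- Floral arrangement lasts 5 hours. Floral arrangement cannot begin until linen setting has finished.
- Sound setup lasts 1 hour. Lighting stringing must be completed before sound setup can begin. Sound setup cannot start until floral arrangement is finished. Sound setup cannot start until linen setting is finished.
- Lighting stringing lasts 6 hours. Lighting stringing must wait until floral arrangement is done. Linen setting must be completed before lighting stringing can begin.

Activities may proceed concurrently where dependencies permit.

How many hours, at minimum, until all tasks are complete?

21

Linen setting can start immediately at hour 0; it finishes at hour 9.
Floral arrangement waits on linen setting (finishes hour 9), so it starts at hour 9 and finishes at 9 + 5 = hour 14.
Lighting stringing cannot start until floral arrangement (finishes hour 14); linen setting (finishes hour 9). The controlling bound is hour 14, so lighting stringing finishes at 14 + 6 = hour 20.
Sound setup needs all of lighting stringing (finishes hour 20); floral arrangement (finishes hour 14); linen setting (finishes hour 9). That puts its earliest start at hour 20; it finishes at 20 + 1 = hour 21.
All tasks are finished once the last one completes. Finish times: Linen setting at 9, Floral arrangement at 14, Lighting stringing at 20, Sound setup at 21. The latest is hour 21.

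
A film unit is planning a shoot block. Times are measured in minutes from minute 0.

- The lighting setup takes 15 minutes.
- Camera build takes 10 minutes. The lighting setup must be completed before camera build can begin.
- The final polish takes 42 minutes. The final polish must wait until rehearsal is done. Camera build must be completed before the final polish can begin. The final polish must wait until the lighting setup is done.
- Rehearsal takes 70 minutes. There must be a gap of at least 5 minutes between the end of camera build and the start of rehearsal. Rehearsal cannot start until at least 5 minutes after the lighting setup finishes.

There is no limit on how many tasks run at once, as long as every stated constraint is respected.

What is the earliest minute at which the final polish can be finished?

Nothing blocks the lighting setup, so it runs from minute 0 to minute 15.
Camera build waits on the lighting setup (finishes minute 15), so it starts at minute 15 and finishes at 15 + 10 = minute 25.
Rehearsal cannot start until camera build (finishes minute 25, plus 5-minute gap → minute 30); the lighting setup (finishes minute 15, plus 5-minute gap → minute 20). The controlling bound is minute 30, so rehearsal finishes at 30 + 70 = minute 100.
The final polish needs all of rehearsal (finishes minute 100); camera build (finishes minute 25); the lighting setup (finishes minute 15). That puts its earliest start at minute 100; it finishes at 100 + 42 = minute 142.

142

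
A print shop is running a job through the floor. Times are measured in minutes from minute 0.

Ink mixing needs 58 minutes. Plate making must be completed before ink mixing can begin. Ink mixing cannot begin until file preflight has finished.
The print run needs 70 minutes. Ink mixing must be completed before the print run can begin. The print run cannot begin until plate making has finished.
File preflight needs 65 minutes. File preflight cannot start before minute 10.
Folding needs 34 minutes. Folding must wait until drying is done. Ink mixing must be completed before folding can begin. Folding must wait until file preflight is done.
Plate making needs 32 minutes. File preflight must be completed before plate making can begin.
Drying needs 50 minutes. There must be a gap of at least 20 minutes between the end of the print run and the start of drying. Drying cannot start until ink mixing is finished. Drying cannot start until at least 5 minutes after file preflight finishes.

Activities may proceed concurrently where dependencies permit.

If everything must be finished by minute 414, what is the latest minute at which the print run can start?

240

Folding has no dependents, so it just needs to finish by minute 414. Starting by 414 − 34 = minute 380 achieves that.
Drying has to be done before folding (must start by minute 380). That means finishing by minute 380, i.e. starting by 380 − 50 = minute 330.
Since drying (must start by minute 330, minus 20-minute gap → minute 310) depends on it, the print run must finish by minute 310. Backing off its 70-minute duration gives a latest start of minute 240.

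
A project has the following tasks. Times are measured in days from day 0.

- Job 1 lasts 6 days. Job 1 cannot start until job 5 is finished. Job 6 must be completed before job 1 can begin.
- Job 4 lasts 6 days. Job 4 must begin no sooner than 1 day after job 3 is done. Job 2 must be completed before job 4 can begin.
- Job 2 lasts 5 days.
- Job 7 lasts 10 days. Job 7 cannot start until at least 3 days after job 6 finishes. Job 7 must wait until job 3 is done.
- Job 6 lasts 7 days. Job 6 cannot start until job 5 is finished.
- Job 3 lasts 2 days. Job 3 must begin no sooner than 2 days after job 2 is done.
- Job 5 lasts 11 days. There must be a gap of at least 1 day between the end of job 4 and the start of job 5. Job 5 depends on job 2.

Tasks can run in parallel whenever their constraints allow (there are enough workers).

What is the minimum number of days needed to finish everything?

48

Nothing blocks job 2, so it runs from day 0 to day 5.
Job 3 waits on job 2 (finishes day 5, plus 2-day gap → day 7), so it starts at day 7 and finishes at 7 + 2 = day 9.
Job 4 needs all of job 3 (finishes day 9, plus 1-day gap → day 10); job 2 (finishes day 5). That puts its earliest start at day 10; it finishes at 10 + 6 = day 16.
For job 5: job 4 (finishes day 16, plus 1-day gap → day 17); job 2 (finishes day 5). Taking the maximum gives a start of day 17, and it finishes at 17 + 11 = day 28.
After job 5 (finishes day 28), job 6 can start at day 28 and finishes at day 35.
Job 7 cannot start until job 6 (finishes day 35, plus 3-day gap → day 38); job 3 (finishes day 9). The controlling bound is day 38, so job 7 finishes at 38 + 10 = day 48.
Job 1 needs all of job 5 (finishes day 28); job 6 (finishes day 35). That puts its earliest start at day 35; it finishes at 35 + 6 = day 41.
All tasks are finished once the last one completes. Finish times: Job 1 at 41, Job 2 at 5, Job 3 at 9, Job 4 at 16, Job 5 at 28, Job 6 at 35, Job 7 at 48. The latest is day 48.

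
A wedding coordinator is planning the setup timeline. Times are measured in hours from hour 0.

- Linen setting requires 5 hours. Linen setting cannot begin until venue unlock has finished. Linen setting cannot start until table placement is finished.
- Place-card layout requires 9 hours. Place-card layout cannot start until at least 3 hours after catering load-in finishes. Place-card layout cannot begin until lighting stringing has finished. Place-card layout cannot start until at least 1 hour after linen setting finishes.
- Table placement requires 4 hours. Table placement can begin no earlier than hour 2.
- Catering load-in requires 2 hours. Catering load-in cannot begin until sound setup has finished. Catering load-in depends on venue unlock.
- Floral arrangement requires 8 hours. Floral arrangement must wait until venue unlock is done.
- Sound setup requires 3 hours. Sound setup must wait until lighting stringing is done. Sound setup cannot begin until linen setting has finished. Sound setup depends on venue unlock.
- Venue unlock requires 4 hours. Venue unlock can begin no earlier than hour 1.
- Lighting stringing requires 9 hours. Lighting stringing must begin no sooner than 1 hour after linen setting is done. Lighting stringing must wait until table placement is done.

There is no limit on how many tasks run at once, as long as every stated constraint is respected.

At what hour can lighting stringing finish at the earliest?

21

Table placement cannot begin until its own release at hour 2. It runs from hour 2 to 2 + 4 = hour 6.
Venue unlock cannot begin until its own release at hour 1. It runs from hour 1 to 1 + 4 = hour 5.
Linen setting cannot start until venue unlock (finishes hour 5); table placement (finishes hour 6). The controlling bound is hour 6, so linen setting finishes at 6 + 5 = hour 11.
Lighting stringing needs all of linen setting (finishes hour 11, plus 1-hour gap → hour 12); table placement (finishes hour 6). That puts its earliest start at hour 12; it finishes at 12 + 9 = hour 21.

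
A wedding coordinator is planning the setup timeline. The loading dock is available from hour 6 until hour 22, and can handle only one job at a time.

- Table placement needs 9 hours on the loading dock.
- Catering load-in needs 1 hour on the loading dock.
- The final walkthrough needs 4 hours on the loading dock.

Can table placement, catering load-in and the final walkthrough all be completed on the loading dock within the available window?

Yes

The loading dock window is 22 − 6 = 16 hours.
Running back to back, the jobs need 9 + 1 + 4 = 14 hours on the loading dock.
Since 14 ≤ 16, they fit within the window.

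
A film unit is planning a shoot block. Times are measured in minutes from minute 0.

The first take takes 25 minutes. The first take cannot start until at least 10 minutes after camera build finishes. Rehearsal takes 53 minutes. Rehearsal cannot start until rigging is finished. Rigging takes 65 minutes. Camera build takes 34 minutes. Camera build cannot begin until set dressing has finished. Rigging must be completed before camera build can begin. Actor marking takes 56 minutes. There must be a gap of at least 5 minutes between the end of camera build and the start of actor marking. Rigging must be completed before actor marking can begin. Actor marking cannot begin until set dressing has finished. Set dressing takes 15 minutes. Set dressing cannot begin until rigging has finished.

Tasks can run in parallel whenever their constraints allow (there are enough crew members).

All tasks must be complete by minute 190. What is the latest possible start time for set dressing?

Nothing follows actor marking; the deadline of minute 190 is its only limit. It must start by 190 − 56 = minute 134.
Nothing follows the first take; the deadline of minute 190 is its only limit. It must start by 190 − 25 = minute 165.
Camera build must finish in time for actor marking (must start by minute 134, minus 5-minute gap → minute 129); the first take (must start by minute 165, minus 10-minute gap → minute 155). The tightest is minute 129, so camera build must start by 129 − 34 = minute 95.
Set dressing must finish in time for camera build (must start by minute 95); actor marking (must start by minute 134). The tightest is minute 95, so set dressing must start by 95 − 15 = minute 80.

80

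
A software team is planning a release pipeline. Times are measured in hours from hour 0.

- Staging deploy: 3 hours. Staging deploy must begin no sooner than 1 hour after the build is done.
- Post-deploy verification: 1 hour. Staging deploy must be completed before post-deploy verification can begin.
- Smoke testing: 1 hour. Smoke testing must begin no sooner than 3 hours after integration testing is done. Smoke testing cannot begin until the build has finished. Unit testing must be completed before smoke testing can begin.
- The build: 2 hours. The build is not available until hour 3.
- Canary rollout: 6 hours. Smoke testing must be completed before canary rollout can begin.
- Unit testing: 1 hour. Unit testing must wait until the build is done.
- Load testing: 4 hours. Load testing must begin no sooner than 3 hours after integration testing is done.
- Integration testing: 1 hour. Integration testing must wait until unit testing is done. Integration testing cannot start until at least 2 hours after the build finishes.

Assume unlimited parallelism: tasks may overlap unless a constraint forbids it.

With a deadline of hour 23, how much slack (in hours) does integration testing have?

The build waits on its own release at hour 3, so it starts at hour 3 and finishes at 3 + 2 = hour 5.
Unit testing waits on the build (finishes hour 5), so it starts at hour 5 and finishes at 5 + 1 = hour 6.
Integration testing needs all of unit testing (finishes hour 6); the build (finishes hour 5, plus 2-hour gap → hour 7). That puts its earliest start at hour 7; it finishes at 7 + 1 = hour 8.

Working backward from the deadline:
Nothing follows canary rollout; the deadline of hour 23 is its only limit. It must start by 23 − 6 = hour 17.
Since canary rollout (must start by hour 17) depends on it, smoke testing must finish by hour 17. Backing off its 1-hour duration gives a latest start of hour 16.
To finish by hour 23, load testing (duration 4) must start no later than hour 19.
For integration testing: smoke testing (must start by hour 16, minus 3-hour gap → hour 13); load testing (must start by hour 19, minus 3-hour gap → hour 16). The most restrictive is hour 13; with a 1-hour duration, integration testing must start by hour 12.
So integration testing can start as early as hour 7 and as late as hour 12, giving 12 − 7 = 5 hours of slack.

5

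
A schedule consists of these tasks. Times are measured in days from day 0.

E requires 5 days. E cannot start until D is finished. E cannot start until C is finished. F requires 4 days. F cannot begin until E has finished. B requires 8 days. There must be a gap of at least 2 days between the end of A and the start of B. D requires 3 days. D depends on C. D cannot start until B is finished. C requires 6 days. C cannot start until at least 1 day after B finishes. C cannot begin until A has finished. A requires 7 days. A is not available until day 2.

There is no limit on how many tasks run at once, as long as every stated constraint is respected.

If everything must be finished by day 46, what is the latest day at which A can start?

To finish by day 46, F (duration 4) must start no later than day 42.
E has to be done before F (must start by day 42). That means finishing by day 42, i.e. starting by 42 − 5 = day 37.
D feeds into E (must start by day 37); so D must finish by day 37 and therefore start by day 34.
C has several dependents: D (must start by day 34); E (must start by day 37). The earliest of those limits is day 34, so C must start by 34 − 6 = day 28.
B must finish in time for C (must start by day 28, minus 1-day gap → day 27); D (must start by day 34). The tightest is day 27, so B must start by 27 − 8 = day 19.
A has several dependents: B (must start by day 19, minus 2-day gap → day 17); C (must start by day 28). The earliest of those limits is day 17, so A must start by 17 − 7 = day 10.

10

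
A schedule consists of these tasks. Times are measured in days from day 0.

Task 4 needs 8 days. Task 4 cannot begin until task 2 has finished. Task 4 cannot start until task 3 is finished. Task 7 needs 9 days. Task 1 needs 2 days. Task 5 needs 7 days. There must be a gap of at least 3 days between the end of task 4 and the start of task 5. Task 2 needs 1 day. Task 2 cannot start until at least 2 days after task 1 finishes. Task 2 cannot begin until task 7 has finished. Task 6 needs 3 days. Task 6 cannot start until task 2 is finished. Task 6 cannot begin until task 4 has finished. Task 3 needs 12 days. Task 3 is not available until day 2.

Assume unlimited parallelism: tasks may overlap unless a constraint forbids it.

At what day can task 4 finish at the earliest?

Task 7 can start immediately at day 0; it finishes at day 9.
Task 3 cannot begin until its own release at day 2. It runs from day 2 to 2 + 12 = day 14.
Task 1 has no prerequisites, so it starts at day 0 and finishes at day 2.
Task 2 needs all of task 1 (finishes day 2, plus 2-day gap → day 4); task 7 (finishes day 9). That puts its earliest start at day 9; it finishes at 9 + 1 = day 10.
Task 4 needs all of task 2 (finishes day 10); task 3 (finishes day 14). That puts its earliest start at day 14; it finishes at 14 + 8 = day 22.

22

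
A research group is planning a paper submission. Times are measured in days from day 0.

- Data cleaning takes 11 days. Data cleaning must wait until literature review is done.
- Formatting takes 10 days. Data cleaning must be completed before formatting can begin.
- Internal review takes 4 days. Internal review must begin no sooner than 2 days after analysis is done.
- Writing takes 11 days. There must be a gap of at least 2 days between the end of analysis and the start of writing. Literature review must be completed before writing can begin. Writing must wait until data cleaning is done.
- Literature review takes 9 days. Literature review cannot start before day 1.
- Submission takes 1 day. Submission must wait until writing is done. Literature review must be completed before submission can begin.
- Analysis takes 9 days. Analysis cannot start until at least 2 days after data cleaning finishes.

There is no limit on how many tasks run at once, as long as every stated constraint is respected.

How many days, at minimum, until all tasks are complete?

After its own release at day 1, literature review can start at day 1 and finishes at day 10.
After literature review (finishes day 10), data cleaning can start at day 10 and finishes at day 21.
Formatting cannot begin until data cleaning (finishes day 21). It runs from day 21 to 21 + 10 = day 31.
After data cleaning (finishes day 21, plus 2-day gap → day 23), analysis can start at day 23 and finishes at day 32.
Internal review waits on analysis (finishes day 32, plus 2-day gap → day 34), so it starts at day 34 and finishes at 34 + 4 = day 38.
Writing cannot start until analysis (finishes day 32, plus 2-day gap → day 34); literature review (finishes day 10); data cleaning (finishes day 21). The controlling bound is day 34, so writing finishes at 34 + 11 = day 45.
Submission cannot start until writing (finishes day 45); literature review (finishes day 10). The controlling bound is day 45, so submission finishes at 45 + 1 = day 46.
All tasks are finished once the last one completes. Finish times: Literature review at 10, Data cleaning at 21, Analysis at 32, Writing at 45, Internal review at 38, Formatting at 31, Submission at 46. The latest is day 46.

46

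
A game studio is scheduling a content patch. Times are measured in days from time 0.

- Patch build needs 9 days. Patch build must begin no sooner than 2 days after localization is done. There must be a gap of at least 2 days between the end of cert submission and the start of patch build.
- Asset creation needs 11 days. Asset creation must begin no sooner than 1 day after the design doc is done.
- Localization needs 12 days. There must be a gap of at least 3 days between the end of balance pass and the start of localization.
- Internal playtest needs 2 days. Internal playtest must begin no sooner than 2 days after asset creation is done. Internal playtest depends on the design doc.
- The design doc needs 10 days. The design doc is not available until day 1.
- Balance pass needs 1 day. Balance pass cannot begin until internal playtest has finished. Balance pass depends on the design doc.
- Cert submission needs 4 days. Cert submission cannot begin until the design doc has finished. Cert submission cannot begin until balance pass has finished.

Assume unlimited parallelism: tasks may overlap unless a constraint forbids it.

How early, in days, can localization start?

31

After its own release at day 1, the design doc can start at day 1 and finishes at day 11.
After the design doc (finishes day 11, plus 1-day gap → day 12), asset creation can start at day 12 and finishes at day 23.
Internal playtest cannot start until asset creation (finishes day 23, plus 2-day gap → day 25); the design doc (finishes day 11). The controlling bound is day 25, so internal playtest finishes at 25 + 2 = day 27.
For balance pass: internal playtest (finishes day 27); the design doc (finishes day 11). Taking the maximum gives a start of day 27, and it finishes at 27 + 1 = day 28.
Localization waits on balance pass (finishes day 28, plus 3-day gap → day 31), so the earliest it can start is day 31.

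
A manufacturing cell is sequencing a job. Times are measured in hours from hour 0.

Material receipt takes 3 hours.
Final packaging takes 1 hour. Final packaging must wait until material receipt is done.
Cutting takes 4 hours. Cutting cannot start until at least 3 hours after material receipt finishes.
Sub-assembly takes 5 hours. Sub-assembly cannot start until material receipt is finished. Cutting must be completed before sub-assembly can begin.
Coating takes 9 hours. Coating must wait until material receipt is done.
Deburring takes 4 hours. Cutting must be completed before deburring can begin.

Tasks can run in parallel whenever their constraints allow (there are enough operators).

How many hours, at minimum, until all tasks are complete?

15

Nothing blocks material receipt, so it runs from hour 0 to hour 3.
Final packaging waits on material receipt (finishes hour 3), so it starts at hour 3 and finishes at 3 + 1 = hour 4.
Coating cannot begin until material receipt (finishes hour 3). It runs from hour 3 to 3 + 9 = hour 12.
After material receipt (finishes hour 3, plus 3-hour gap → hour 6), cutting can start at hour 6 and finishes at hour 10.
For sub-assembly: material receipt (finishes hour 3); cutting (finishes hour 10). Taking the maximum gives a start of hour 10, and it finishes at 10 + 5 = hour 15.
After cutting (finishes hour 10), deburring can start at hour 10 and finishes at hour 14.
All tasks are finished once the last one completes. Finish times: Material receipt at 3, Cutting at 10, Deburring at 14, Coating at 12, Sub-assembly at 15, Final packaging at 4. The latest is hour 15.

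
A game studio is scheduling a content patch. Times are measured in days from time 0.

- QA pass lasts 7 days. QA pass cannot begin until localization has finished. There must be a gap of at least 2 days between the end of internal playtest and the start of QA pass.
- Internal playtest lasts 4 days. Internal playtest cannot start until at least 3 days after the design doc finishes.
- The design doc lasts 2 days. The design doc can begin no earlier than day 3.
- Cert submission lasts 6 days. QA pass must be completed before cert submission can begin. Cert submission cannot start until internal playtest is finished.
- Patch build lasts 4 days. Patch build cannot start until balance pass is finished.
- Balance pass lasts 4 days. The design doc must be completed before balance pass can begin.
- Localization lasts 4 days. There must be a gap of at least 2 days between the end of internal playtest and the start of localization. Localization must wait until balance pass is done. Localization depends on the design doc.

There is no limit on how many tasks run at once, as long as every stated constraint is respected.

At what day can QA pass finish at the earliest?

The design doc cannot begin until its own release at day 3. It runs from day 3 to 3 + 2 = day 5.
Balance pass cannot begin until the design doc (finishes day 5). It runs from day 5 to 5 + 4 = day 9.
Internal playtest waits on the design doc (finishes day 5, plus 3-day gap → day 8), so it starts at day 8 and finishes at 8 + 4 = day 12.
Localization needs all of internal playtest (finishes day 12, plus 2-day gap → day 14); balance pass (finishes day 9); the design doc (finishes day 5). That puts its earliest start at day 14; it finishes at 14 + 4 = day 18.
QA pass cannot start until localization (finishes day 18); internal playtest (finishes day 12, plus 2-day gap → day 14). The controlling bound is day 18, so QA pass finishes at 18 + 7 = day 25.

25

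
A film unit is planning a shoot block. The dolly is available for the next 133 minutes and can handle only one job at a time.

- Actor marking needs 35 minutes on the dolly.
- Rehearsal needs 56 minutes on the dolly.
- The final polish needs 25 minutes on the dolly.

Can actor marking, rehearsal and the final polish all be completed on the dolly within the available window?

Running back to back, the jobs need 35 + 56 + 25 = 116 minutes on the dolly.
Since 116 ≤ 133, they fit within the window.

Yes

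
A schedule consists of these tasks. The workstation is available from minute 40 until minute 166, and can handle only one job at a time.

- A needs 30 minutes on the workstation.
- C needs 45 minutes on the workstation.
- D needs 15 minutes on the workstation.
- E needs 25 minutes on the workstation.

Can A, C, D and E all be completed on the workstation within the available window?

The workstation window is 166 − 40 = 126 minutes.
Running back to back, the jobs need 30 + 45 + 15 + 25 = 115 minutes on the workstation.
Since 115 ≤ 126, they fit within the window.

Yes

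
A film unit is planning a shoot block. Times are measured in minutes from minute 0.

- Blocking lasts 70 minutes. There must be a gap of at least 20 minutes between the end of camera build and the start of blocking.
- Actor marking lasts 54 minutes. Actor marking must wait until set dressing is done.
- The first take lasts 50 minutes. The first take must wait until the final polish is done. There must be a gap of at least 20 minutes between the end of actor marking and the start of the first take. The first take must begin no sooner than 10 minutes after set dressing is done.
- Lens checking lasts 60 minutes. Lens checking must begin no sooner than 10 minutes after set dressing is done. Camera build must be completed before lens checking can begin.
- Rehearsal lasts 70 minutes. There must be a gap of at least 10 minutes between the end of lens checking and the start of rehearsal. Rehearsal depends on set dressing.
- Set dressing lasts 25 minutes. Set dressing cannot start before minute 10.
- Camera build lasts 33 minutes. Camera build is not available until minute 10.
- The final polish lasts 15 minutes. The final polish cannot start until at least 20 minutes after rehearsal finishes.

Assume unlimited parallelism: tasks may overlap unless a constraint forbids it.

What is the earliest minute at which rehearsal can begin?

Camera build waits on its own release at minute 10, so it starts at minute 10 and finishes at 10 + 33 = minute 43.
Set dressing waits on its own release at minute 10, so it starts at minute 10 and finishes at 10 + 25 = minute 35.
Lens checking needs all of set dressing (finishes minute 35, plus 10-minute gap → minute 45); camera build (finishes minute 43). That puts its earliest start at minute 45; it finishes at 45 + 60 = minute 105.
Rehearsal waits on lens checking (finishes minute 105, plus 10-minute gap → minute 115); set dressing (finishes minute 35). The latest of these is minute 115, which is the earliest rehearsal can start.

115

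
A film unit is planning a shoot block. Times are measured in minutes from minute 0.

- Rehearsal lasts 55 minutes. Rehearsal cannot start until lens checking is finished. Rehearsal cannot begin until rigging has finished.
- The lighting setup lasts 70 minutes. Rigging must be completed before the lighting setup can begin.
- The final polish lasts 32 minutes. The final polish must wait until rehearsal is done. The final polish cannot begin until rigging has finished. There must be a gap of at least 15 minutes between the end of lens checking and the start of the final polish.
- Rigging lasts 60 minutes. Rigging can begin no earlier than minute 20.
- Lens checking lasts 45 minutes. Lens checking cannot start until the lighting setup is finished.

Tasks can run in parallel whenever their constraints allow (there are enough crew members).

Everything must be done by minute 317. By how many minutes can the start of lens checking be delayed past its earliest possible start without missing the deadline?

Rigging cannot begin until its own release at minute 20. It runs from minute 20 to 20 + 60 = minute 80.
The lighting setup cannot begin until rigging (finishes minute 80). It runs from minute 80 to 80 + 70 = minute 150.
Lens checking cannot begin until the lighting setup (finishes minute 150). It runs from minute 150 to 150 + 45 = minute 195.

Working backward from the deadline:
The final polish has no dependents, so it just needs to finish by minute 317. Starting by 317 − 32 = minute 285 achieves that.
Rehearsal must finish before the final polish (must start by minute 285). With a 55-minute duration, rehearsal must start by 285 − 55 = minute 230.
Lens checking feeds rehearsal (must start by minute 230); the final polish (must start by minute 285, minus 15-minute gap → minute 270). Taking the minimum, lens checking must finish by minute 230 and start by 230 − 45 = minute 185.
So lens checking can start as early as minute 150 and as late as minute 185, giving 185 − 150 = 35 minutes of slack.

35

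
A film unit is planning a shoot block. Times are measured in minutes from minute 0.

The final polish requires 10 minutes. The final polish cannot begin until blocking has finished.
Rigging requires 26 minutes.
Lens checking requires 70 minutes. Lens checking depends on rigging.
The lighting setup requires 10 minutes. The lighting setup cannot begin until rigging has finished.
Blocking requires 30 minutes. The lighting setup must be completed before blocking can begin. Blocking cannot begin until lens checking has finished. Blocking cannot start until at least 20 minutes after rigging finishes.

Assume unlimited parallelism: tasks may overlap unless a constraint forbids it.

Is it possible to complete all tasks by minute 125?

Nothing blocks rigging, so it runs from minute 0 to minute 26.
Lens checking cannot begin until rigging (finishes minute 26). It runs from minute 26 to 26 + 70 = minute 96.
After rigging (finishes minute 26), the lighting setup can start at minute 26 and finishes at minute 36.
Blocking cannot start until the lighting setup (finishes minute 36); lens checking (finishes minute 96); rigging (finishes minute 26, plus 20-minute gap → minute 46). The controlling bound is minute 96, so blocking finishes at 96 + 30 = minute 126.
The final polish waits on blocking (finishes minute 126), so it starts at minute 126 and finishes at 126 + 10 = minute 136.
The earliest everything can be done is minute 136, which is after the deadline of 125, so it is not possible.

No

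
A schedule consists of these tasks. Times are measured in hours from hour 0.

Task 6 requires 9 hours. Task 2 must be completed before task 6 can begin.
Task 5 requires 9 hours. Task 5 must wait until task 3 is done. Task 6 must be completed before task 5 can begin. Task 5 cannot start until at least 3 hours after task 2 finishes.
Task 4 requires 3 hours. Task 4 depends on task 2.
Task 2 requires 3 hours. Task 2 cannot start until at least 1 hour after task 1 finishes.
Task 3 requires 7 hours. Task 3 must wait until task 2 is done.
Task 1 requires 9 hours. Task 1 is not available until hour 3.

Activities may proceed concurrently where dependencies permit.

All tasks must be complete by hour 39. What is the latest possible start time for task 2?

To finish by hour 39, task 5 (duration 9) must start no later than hour 30.
Since task 5 (must start by hour 30) depends on it, task 3 must finish by hour 30. Backing off its 7-hour duration gives a latest start of hour 23.
Task 4 must finish by hour 39; it takes 3 hours, so it must start by 39 − 3 = hour 36.
Task 6 must finish before task 5 (must start by hour 30). With a 9-hour duration, task 6 must start by 30 − 9 = hour 21.
Task 2 feeds task 3 (must start by hour 23); task 4 (must start by hour 36); task 5 (must start by hour 30, minus 3-hour gap → hour 27); task 6 (must start by hour 21). Taking the minimum, task 2 must finish by hour 21 and start by 21 − 3 = hour 18.

18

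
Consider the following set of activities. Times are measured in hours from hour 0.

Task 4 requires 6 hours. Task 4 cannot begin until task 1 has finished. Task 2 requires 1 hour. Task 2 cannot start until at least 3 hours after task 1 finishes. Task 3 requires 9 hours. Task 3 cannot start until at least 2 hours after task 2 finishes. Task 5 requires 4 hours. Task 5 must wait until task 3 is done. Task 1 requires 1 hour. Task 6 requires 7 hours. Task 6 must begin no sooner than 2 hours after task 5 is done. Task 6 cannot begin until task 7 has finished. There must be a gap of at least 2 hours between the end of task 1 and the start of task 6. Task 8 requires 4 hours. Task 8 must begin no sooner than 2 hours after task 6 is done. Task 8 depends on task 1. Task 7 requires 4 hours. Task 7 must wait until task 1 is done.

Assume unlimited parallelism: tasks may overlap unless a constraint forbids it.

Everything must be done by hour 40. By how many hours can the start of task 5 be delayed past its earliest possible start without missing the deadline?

Nothing blocks task 1, so it runs from hour 0 to hour 1.
Task 2 waits on task 1 (finishes hour 1, plus 3-hour gap → hour 4), so it starts at hour 4 and finishes at 4 + 1 = hour 5.
Task 3 cannot begin until task 2 (finishes hour 5, plus 2-hour gap → hour 7). It runs from hour 7 to 7 + 9 = hour 16.
Task 5 cannot begin until task 3 (finishes hour 16). It runs from hour 16 to 16 + 4 = hour 20.

Working backward from the deadline:
To finish by hour 40, task 8 (duration 4) must start no later than hour 36.
Since task 8 (must start by hour 36, minus 2-hour gap → hour 34) depends on it, task 6 must finish by hour 34. Backing off its 7-hour duration gives a latest start of hour 27.
Since task 6 (must start by hour 27, minus 2-hour gap → hour 25) depends on it, task 5 must finish by hour 25. Backing off its 4-hour duration gives a latest start of hour 21.
So task 5 can start as early as hour 16 and as late as hour 21, giving 21 − 16 = 5 hours of slack.

5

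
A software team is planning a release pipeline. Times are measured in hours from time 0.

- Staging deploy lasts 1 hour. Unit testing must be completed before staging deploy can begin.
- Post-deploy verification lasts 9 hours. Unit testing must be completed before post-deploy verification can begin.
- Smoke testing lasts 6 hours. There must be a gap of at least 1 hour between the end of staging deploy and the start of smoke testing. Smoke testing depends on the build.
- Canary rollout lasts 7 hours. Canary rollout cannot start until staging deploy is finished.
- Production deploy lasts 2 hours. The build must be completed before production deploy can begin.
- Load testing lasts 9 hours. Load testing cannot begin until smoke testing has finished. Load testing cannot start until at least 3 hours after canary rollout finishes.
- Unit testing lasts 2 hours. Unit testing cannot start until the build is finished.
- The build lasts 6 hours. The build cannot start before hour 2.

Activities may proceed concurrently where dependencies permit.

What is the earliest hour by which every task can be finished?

The build waits on its own release at hour 2, so it starts at hour 2 and finishes at 2 + 6 = hour 8.
Production deploy waits on the build (finishes hour 8), so it starts at hour 8 and finishes at 8 + 2 = hour 10.
After the build (finishes hour 8), unit testing can start at hour 8 and finishes at hour 10.
After unit testing (finishes hour 10), post-deploy verification can start at hour 10 and finishes at hour 19.
Staging deploy cannot begin until unit testing (finishes hour 10). It runs from hour 10 to 10 + 1 = hour 11.
Canary rollout waits on staging deploy (finishes hour 11), so it starts at hour 11 and finishes at 11 + 7 = hour 18.
For smoke testing: staging deploy (finishes hour 11, plus 1-hour gap → hour 12); the build (finishes hour 8). Taking the maximum gives a start of hour 12, and it finishes at 12 + 6 = hour 18.
Load testing has to wait for smoke testing (finishes hour 18); canary rollout (finishes hour 18, plus 3-hour gap → hour 21). The latest of these is hour 21, so load testing runs hour 21 to 21 + 9 = hour 30.
All tasks are finished once the last one completes. Finish times: The build at 8, Unit testing at 10, Staging deploy at 11, Smoke testing at 18, Canary rollout at 18, Load testing at 30, Production deploy at 10, Post-deploy verification at 19. The latest is hour 30.

30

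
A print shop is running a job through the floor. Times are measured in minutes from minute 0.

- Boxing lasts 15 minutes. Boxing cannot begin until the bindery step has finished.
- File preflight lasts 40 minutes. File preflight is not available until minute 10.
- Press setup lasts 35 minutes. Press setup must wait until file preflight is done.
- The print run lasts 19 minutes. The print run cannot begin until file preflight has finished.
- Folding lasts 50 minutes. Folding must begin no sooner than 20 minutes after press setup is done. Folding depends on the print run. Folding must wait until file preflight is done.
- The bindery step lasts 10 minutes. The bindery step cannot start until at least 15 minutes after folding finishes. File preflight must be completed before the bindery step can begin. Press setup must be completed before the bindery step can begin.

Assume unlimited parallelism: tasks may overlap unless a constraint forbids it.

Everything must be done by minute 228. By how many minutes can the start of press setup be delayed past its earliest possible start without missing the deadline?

33

After its own release at minute 10, file preflight can start at minute 10 and finishes at minute 50.
Press setup cannot begin until file preflight (finishes minute 50). It runs from minute 50 to 50 + 35 = minute 85.

Working backward from the deadline:
Nothing follows boxing; the deadline of minute 228 is its only limit. It must start by 228 − 15 = minute 213.
The bindery step has to be done before boxing (must start by minute 213). That means finishing by minute 213, i.e. starting by 213 − 10 = minute 203.
Folding feeds into the bindery step (must start by minute 203, minus 15-minute gap → minute 188); so folding must finish by minute 188 and therefore start by minute 138.
Press setup must finish in time for folding (must start by minute 138, minus 20-minute gap → minute 118); the bindery step (must start by minute 203). The tightest is minute 118, so press setup must start by 118 − 35 = minute 83.
So press setup can start as early as minute 50 and as late as minute 83, giving 83 − 50 = 33 minutes of slack.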